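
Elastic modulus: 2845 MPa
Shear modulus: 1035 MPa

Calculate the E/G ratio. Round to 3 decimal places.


E / G = 2845 / 1035 = 2.749

2.749


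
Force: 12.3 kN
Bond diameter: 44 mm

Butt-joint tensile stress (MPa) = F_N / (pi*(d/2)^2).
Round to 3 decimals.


F_N = 12.3 * 1000 = 12300.0 N
A = pi*(22.0)^2 = 1520.5308 mm^2
stress = 12300.0 / 1520.5308 = 8.089 MPa

8.089


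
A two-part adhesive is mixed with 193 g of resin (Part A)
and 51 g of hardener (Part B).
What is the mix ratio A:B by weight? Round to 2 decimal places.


Mix ratio = mass_A / mass_B
= 193 / 51
= 3.78

3.78


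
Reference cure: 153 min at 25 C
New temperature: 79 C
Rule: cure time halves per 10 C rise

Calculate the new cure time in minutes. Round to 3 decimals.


factor = 2^((79-25)/10) = 42.2243
t_new = 153 / 42.2243 = 3.624 min

3.624


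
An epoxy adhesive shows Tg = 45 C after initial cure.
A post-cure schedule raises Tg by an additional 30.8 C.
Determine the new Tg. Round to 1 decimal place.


New Tg = 45 + 30.8
= 75.8 C

75.8


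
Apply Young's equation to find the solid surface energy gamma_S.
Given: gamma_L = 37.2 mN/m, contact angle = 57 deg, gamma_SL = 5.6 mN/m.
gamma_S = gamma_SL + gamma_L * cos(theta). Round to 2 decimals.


theta_rad = 57 * pi/180 = 0.994838
gamma_S = 5.6 + 37.2 * cos(0.994838)
= 25.86 mN/m

25.86


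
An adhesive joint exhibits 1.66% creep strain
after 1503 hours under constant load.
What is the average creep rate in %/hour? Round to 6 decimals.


Creep rate = strain / time
= 1.66 / 1503
= 0.001104 %/h

0.001104


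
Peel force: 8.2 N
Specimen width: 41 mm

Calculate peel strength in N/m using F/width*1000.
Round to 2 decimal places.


Peel strength = 8.2 / 41 * 1000 = 200.00 N/m

200.00


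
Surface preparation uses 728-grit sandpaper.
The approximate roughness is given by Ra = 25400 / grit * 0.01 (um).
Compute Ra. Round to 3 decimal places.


Ra = 25400 / 728 * 0.01
= 254 / 728
= 0.349 um

0.349


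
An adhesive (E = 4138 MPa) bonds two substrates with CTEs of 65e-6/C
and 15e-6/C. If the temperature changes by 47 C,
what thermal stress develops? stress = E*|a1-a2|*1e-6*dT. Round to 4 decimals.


Stress = 4138 * |65 - 15| * 1e-6 * 47
= 9.7243 MPa

9.7243


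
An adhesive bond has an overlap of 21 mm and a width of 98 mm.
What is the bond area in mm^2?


Bond area = overlap * width
= 21 * 98
= 2058 mm^2

2058


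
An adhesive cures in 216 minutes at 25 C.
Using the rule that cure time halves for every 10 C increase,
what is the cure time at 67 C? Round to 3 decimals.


Factor = 2^((67 - 25) / 10) = 18.3792
Cure time = 216 / 18.3792
= 11.752 minutes

11.752


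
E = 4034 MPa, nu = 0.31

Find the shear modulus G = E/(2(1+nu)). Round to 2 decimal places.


G = 4034 / (2 * 1.31)
= 1539.69 MPa

1539.69


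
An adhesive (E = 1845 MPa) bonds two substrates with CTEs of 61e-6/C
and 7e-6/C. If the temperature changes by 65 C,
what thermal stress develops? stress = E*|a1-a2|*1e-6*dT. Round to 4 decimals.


Stress = 1845 * |61 - 7| * 1e-6 * 65
= 6.4760 MPa

6.4760


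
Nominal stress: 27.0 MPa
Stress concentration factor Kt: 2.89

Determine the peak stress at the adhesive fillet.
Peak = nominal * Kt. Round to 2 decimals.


Peak stress = 27.0 * 2.89
= 78.03 MPa

78.03


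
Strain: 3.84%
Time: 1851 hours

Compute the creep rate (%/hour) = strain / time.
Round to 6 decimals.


Creep rate = 3.84 / 1851
= 0.002075 %/h

0.002075


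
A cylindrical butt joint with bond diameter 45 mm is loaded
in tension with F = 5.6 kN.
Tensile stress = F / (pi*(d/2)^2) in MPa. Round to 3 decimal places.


Area = pi * (45/2)^2 = 1590.4313 mm^2
Stress = 5.6*1000 / 1590.4313
= 3.521 MPa

3.521


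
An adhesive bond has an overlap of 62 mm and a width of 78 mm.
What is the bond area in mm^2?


Bond area = overlap * width
= 62 * 78
= 4836 mm^2

4836


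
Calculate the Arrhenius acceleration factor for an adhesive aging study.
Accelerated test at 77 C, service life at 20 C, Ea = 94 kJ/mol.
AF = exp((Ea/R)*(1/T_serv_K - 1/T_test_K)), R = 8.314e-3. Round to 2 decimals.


T_test = 350.15 K, T_serv = 293.15 K
Ea/R = 94 / 0.008314 = 11306.23
AF = exp(11306.23 * (1/293.15 - 1/350.15))
= 532.93

532.93


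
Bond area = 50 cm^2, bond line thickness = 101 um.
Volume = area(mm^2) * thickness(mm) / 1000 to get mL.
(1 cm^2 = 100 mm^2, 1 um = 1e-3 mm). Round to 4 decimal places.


area_mm2 = 50 * 100 = 5000
blt_mm = 101 * 1e-3 = 0.101
vol_mm3 = 5000 * 0.101 = 505.0
vol_mL = 505.0 / 1000 = 0.5050 mL

0.5050


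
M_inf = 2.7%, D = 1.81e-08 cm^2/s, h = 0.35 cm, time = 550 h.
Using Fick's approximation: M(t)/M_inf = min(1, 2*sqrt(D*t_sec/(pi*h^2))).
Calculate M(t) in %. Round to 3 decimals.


t = 1980000 s
ratio = min(1, 2*sqrt(1.81e-08*1980000/(pi*0.1225)))
= 0.610322
M(t) = 2.7 * 0.610322 = 1.648%

1.648


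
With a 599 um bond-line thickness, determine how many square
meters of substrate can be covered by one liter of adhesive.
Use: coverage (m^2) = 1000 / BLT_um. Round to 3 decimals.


Coverage = 1000 / 599 = 1.669 m^2

1.669


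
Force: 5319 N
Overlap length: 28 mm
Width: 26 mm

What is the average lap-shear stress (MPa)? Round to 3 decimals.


Average shear stress = F / (overlap * width)
= 5319 / (28 * 26)
= 7.306 MPa

7.306


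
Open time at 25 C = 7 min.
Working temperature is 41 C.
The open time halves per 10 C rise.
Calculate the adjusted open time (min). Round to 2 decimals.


factor = 2^((41 - 25) / 10) = 3.0314
ot = 7 / 3.0314 = 2.31 min

2.31


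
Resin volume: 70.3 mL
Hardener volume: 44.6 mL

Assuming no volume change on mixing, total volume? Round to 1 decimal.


V_total = 70.3 + 44.6 = 114.9 mL

114.9


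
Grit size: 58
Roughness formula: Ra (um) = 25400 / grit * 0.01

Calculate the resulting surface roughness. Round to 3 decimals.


Ra = 25400 / 58 * 0.01
= 4.379 um

4.379


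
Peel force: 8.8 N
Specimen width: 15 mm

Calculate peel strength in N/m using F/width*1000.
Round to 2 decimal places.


Peel strength = 8.8 / 15 * 1000 = 586.67 N/m

586.67


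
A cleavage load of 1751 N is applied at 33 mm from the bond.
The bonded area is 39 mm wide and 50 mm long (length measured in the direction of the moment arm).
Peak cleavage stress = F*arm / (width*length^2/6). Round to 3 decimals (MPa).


Moment = 1751 * 33 = 57783 N*mm
Section modulus = 39 * 2500 / 6 = 97500 / 6 mm^3
Stress = 57783 / (97500 / 6) = 346698 / 97500
= 3.556 MPa

3.556


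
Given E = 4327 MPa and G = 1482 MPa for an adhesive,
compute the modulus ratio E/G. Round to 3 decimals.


E/G ratio = 4327 / 1482 = 2.920

2.920


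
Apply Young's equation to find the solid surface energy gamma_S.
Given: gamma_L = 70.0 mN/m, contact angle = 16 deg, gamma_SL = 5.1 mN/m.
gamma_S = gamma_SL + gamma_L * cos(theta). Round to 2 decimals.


theta_rad = 16 * pi/180 = 0.279253
gamma_S = 5.1 + 70.0 * cos(0.279253)
= 72.39 mN/m

72.39


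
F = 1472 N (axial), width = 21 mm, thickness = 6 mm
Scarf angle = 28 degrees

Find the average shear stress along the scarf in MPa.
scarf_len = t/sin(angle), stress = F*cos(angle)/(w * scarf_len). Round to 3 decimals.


scarf_len = 6/sin(28 deg) = 12.7803
cos(28 deg) = 0.882948
stress = 1472*0.882948/(21*12.7803) = 4.843 MPa

4.843


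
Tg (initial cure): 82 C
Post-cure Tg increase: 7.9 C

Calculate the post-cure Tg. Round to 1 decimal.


Post-cure Tg = 82 + 7.9 = 89.9 C

89.9


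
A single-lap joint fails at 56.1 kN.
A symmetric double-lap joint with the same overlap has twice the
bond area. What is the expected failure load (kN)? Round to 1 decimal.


Double-lap load = 2 * 56.1 = 112.2 kN

112.2


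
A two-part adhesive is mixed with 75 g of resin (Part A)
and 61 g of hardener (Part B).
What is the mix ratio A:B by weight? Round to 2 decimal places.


Mix ratio = mass_A / mass_B
= 75 / 61
= 1.23

1.23


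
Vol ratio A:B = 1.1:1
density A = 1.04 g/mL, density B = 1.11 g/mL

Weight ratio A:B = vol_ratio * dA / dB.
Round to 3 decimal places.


Weight ratio = 1.1 * 1.04 / 1.11
= 1.031

1.031


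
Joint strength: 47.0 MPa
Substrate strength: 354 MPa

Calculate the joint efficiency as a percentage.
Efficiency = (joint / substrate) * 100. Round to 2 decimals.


Efficiency = (47.0 / 354) * 100 = 13.28%

13.28


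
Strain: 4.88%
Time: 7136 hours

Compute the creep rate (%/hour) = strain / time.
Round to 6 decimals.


Creep rate = 4.88 / 7136
= 0.000684 %/h

0.000684


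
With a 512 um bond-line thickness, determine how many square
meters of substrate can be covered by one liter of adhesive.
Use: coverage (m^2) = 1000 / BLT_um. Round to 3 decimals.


Coverage = 1000 / 512 = 1.953 m^2

1.953


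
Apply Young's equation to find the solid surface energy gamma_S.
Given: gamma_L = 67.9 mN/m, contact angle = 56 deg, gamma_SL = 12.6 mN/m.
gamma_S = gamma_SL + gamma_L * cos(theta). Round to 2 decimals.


theta_rad = 56 * pi/180 = 0.977384
gamma_S = 12.6 + 67.9 * cos(0.977384)
= 50.57 mN/m

50.57


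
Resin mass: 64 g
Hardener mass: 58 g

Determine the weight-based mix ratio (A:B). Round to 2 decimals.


Ratio = 64 / 58 = 1.10

1.10


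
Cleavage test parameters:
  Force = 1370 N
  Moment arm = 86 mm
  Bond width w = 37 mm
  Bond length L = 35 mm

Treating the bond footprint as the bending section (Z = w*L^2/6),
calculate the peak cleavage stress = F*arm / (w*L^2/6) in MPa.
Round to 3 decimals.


M = 1370 * 86 = 117820 N*mm
Z = 37 * 35^2 / 6 = 45325 / 6 mm^3
sigma = M / Z = 6 * 117820 / 45325 = 706920 / 45325
= 15.597 MPa

15.597


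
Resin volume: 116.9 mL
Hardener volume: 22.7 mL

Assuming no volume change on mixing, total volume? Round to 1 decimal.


V_total = 116.9 + 22.7 = 139.6 mL

139.6


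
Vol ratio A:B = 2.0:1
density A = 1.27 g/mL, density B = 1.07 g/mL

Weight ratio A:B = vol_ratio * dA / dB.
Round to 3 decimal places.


Weight ratio = 2.0 * 1.27 / 1.07
= 2.374

2.374


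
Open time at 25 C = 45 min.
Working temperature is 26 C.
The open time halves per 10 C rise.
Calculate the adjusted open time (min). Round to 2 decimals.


factor = 2^((26 - 25) / 10) = 1.0718
ot = 45 / 1.0718 = 41.99 min

41.99


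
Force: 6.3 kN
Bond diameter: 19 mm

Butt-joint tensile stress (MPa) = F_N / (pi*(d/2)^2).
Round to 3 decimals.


F_N = 6.3 * 1000 = 6300.0 N
A = pi*(9.5)^2 = 283.5287 mm^2
stress = 6300.0 / 283.5287 = 22.220 MPa

22.220


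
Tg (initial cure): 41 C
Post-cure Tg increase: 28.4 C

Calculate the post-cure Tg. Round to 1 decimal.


Post-cure Tg = 41 + 28.4 = 69.4 C

69.4


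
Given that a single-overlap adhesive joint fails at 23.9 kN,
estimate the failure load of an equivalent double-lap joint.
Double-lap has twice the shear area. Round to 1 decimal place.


Double-lap factor = 2
Expected load = 23.9 * 2 = 47.8 kN

47.8


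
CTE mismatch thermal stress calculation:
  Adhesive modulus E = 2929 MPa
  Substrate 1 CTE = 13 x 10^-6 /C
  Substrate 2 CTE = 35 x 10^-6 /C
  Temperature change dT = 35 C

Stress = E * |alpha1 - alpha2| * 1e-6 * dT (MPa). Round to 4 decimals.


delta_alpha = |13 - 35| = 22 x 10^-6/C
Stress = 2929 * 22e-6 * 35
= 2.2553 MPa

2.2553


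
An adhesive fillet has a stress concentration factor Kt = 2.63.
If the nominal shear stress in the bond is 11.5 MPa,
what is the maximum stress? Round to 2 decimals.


Max stress = 11.5 * 2.63 = 30.25 MPa

30.25


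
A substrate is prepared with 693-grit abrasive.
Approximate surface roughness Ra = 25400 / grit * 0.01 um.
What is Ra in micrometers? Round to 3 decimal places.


Ra = 25400 / 693 * 0.01 = 0.367 um

0.367


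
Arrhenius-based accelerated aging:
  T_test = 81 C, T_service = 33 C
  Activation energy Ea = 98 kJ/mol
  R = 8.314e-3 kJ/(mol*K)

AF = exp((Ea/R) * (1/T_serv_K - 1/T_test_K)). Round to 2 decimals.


T_test_K = 354.15, T_serv_K = 306.15
AF = exp((98/8.314e-3) * (1/306.15 - 1/354.15))
= 184.64

184.64


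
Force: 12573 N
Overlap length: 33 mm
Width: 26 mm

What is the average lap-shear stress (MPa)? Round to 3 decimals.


Average shear stress = F / (overlap * width)
= 12573 / (33 * 26)
= 14.654 MPa

14.654


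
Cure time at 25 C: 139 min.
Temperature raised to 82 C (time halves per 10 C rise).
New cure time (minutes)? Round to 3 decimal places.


Acceleration factor = 2^(57/10) = 51.9842
New time = 139 / 51.9842 = 2.674 min

2.674


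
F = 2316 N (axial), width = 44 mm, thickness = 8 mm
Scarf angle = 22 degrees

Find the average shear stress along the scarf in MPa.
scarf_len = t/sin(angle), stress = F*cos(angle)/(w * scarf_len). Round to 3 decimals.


scarf_len = 8/sin(22 deg) = 21.3557
cos(22 deg) = 0.927184
stress = 2316*0.927184/(44*21.3557) = 2.285 MPa

2.285


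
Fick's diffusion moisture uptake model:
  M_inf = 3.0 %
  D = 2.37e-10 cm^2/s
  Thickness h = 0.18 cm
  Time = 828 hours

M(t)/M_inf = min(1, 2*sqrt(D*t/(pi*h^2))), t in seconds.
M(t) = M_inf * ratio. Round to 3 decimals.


t_sec = 828 * 3600 = 2980800
ratio = 2*sqrt(2.37e-10*2980800/(pi*0.18^2))
= min(1, 0.166618)
= 0.166618
M(t) = 3.0 * 0.166618 = 0.500 %

0.500


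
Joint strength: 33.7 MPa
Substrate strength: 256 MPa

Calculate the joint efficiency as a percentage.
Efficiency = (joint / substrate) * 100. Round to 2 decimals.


Efficiency = (33.7 / 256) * 100 = 13.16%

13.16


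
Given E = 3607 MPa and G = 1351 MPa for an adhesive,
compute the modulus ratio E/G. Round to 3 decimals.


E/G ratio = 3607 / 1351 = 2.670

2.670


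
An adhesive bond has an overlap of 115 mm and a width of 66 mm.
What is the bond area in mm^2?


Bond area = overlap * width
= 115 * 66
= 7590 mm^2

7590


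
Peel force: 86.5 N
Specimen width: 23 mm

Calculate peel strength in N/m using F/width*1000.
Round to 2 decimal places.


Peel strength = 86.5 / 23 * 1000 = 3760.87 N/m

3760.87


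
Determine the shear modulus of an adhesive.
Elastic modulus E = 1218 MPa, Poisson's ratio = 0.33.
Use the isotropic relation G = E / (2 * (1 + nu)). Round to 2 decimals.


G = 1218 / (2*(1+0.33)) = 1218 / 2.66
= 457.89 MPa

457.89


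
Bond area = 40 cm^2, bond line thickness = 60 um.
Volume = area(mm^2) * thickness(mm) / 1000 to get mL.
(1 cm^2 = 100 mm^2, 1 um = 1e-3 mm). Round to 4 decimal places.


area_mm2 = 40 * 100 = 4000
blt_mm = 60 * 1e-3 = 0.06
vol_mm3 = 4000 * 0.06 = 240.0
vol_mL = 240.0 / 1000 = 0.2400 mL

0.2400


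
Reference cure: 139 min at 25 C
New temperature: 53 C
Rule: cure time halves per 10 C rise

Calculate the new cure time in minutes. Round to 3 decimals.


factor = 2^((53-25)/10) = 6.9644
t_new = 139 / 6.9644 = 19.959 min

19.959


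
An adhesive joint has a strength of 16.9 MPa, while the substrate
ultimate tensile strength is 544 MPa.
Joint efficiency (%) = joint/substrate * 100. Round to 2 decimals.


Efficiency = 16.9 / 544 * 100
= 3.11%

3.11


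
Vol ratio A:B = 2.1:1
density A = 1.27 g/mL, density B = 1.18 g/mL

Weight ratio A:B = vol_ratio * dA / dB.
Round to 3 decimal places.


Weight ratio = 2.1 * 1.27 / 1.18
= 2.260

2.260


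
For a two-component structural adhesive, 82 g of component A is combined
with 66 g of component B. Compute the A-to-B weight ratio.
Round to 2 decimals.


Weight ratio A:B = 82 / 66
= 1.24

1.24


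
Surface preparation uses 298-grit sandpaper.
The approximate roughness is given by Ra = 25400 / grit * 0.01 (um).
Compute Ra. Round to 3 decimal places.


Ra = 25400 / 298 * 0.01
= 254 / 298
= 0.852 um

0.852


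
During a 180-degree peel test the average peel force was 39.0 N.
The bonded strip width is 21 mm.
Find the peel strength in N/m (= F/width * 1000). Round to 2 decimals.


Peel strength = F/width * 1000
= 39.0 / 21 * 1000
= 1857.14 N/m

1857.14


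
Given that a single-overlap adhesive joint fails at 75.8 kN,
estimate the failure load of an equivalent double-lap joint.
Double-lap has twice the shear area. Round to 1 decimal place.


Double-lap factor = 2
Expected load = 75.8 * 2 = 151.6 kN

151.6


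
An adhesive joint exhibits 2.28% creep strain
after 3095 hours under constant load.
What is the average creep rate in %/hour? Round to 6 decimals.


Creep rate = strain / time
= 2.28 / 3095
= 0.000737 %/h

0.000737


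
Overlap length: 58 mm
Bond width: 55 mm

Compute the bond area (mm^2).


Bond area = 58 * 55 = 3190 mm^2

3190


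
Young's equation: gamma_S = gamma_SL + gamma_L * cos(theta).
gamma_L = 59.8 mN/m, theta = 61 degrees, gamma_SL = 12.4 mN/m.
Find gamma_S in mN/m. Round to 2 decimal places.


cos(61 deg) = 0.484810
gamma_S = 12.4 + 59.8 * 0.484810
= 41.39 mN/m

41.39


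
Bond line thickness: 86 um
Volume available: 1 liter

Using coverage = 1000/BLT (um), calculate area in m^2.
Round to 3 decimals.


1 L = 1e6 mm^3, thickness = 86 um = 0.086 mm
Area = 1e6 / 0.086 mm^2 = (1e6 / 0.086) / 1e6 m^2 = 1000 / 86 m^2
= 11.628 m^2

11.628


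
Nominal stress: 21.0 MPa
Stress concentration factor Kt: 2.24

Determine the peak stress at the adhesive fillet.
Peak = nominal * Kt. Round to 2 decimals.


Peak stress = 21.0 * 2.24
= 47.04 MPa

47.04


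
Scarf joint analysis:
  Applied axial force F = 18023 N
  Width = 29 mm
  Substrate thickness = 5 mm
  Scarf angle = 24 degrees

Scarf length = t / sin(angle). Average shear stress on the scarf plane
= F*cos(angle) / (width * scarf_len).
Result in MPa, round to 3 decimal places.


Scarf length = 5 / sin(24 deg) = 12.2930 mm
cos(24 deg) = 0.913545
Shear = 18023 * 0.913545 / (29 * 12.2930)
= 46.185 MPa

46.185


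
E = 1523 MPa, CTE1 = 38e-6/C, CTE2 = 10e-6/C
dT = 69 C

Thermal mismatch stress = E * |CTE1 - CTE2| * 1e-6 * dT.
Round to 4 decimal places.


= 1523 * 28e-6 * 69
= 2.9424 MPa

2.9424


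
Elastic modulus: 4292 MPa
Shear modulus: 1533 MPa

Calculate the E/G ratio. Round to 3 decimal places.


E / G = 4292 / 1533 = 2.800

2.800


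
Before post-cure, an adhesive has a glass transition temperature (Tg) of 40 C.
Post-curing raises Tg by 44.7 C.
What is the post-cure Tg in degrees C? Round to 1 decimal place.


Tg_post = Tg_base + delta_Tg
= 40 + 44.7
= 84.7 C

84.7


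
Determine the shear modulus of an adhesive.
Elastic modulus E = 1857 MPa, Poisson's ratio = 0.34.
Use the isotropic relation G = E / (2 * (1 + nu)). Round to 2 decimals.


G = 1857 / (2*(1+0.34)) = 1857 / 2.68
= 692.91 MPa

692.91


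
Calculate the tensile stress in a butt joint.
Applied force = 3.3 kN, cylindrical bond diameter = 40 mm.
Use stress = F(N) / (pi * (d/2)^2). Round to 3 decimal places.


A = pi * 20.0^2 = 1256.6371 mm^2
sigma = 3300.0 / 1256.6371 = 2.626 MPa

2.626


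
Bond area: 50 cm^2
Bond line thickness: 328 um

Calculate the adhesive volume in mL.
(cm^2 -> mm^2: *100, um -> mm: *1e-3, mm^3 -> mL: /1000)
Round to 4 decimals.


V = 50*100 * 328*1e-3 / 1000
= 1.6400 mL

1.6400


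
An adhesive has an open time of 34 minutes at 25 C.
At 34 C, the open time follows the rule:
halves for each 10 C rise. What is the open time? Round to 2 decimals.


Factor = 2^((34-25)/10) = 1.8661
Open time = 34 / 1.8661 = 18.22 min

18.22


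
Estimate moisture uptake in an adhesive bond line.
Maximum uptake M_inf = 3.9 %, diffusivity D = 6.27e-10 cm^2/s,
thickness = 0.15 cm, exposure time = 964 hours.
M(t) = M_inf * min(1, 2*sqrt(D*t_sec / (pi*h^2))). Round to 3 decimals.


Convert time: 964 h = 3470400 s
ratio = min(1, 2*sqrt(6.27e-10*3470400/(pi*0.15^2)))
= 0.350903
M(t) = 3.9 * 0.350903 = 1.369%

1.369


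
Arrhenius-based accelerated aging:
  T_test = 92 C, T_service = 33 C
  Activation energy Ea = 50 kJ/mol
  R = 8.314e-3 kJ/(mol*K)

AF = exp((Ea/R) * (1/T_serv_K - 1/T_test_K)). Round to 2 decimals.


T_test_K = 365.15, T_serv_K = 306.15
AF = exp((50/8.314e-3) * (1/306.15 - 1/365.15))
= 23.90

23.90


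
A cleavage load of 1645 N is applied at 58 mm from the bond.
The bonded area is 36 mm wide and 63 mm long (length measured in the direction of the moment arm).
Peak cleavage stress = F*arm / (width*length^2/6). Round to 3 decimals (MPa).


Moment = 1645 * 58 = 95410 N*mm
Section modulus = 36 * 3969 / 6 = 142884 / 6 mm^3
Stress = 95410 / (142884 / 6) = 572460 / 142884
= 4.006 MPa

4.006


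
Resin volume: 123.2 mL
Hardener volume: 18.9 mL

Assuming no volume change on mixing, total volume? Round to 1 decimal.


V_total = 123.2 + 18.9 = 142.1 mL

142.1


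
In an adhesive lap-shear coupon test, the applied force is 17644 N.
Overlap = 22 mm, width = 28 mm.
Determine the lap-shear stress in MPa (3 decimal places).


stress = F / (overlap * width)
= 17644 / (22 * 28)
= 28.643 MPa

28.643


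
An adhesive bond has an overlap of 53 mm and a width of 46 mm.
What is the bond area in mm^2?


Bond area = overlap * width
= 53 * 46
= 2438 mm^2

2438


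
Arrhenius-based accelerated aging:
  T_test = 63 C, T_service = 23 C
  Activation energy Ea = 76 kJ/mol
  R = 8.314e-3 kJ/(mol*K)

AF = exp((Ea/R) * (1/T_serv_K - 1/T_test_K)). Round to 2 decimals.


T_test_K = 336.15, T_serv_K = 296.15
AF = exp((76/8.314e-3) * (1/296.15 - 1/336.15))
= 39.37

39.37


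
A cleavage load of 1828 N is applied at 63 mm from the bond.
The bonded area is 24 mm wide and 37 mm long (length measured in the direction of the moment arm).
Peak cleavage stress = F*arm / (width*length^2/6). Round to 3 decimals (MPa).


Moment = 1828 * 63 = 115164 N*mm
Section modulus = 24 * 1369 / 6 = 32856 / 6 mm^3
Stress = 115164 / (32856 / 6) = 690984 / 32856
= 21.031 MPa

21.031


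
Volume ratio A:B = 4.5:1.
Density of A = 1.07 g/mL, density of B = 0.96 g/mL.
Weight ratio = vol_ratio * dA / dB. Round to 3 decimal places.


Wt ratio = 4.5 * 1.07 / 0.96
= 5.016

5.016


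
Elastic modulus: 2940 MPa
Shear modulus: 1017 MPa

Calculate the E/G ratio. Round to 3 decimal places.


E / G = 2940 / 1017 = 2.891

2.891


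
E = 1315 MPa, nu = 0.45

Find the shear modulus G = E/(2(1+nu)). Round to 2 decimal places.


G = 1315 / (2 * 1.45)
= 453.45 MPa

453.45


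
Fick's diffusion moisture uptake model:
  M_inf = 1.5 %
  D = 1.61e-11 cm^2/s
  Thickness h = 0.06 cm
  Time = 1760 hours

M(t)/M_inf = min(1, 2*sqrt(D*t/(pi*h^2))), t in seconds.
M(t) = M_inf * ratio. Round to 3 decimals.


t_sec = 1760 * 3600 = 6336000
ratio = 2*sqrt(1.61e-11*6336000/(pi*0.06^2))
= min(1, 0.189943)
= 0.189943
M(t) = 1.5 * 0.189943 = 0.285 %

0.285


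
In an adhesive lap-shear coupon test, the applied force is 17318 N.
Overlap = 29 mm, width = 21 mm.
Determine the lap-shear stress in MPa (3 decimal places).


stress = F / (overlap * width)
= 17318 / (29 * 21)
= 28.437 MPa

28.437


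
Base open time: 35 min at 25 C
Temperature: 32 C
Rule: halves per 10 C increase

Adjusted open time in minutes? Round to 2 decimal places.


Acceleration = 2^((32-25)/10) = 1.6245
Open time = 35 / 1.6245 = 21.55 min

21.55


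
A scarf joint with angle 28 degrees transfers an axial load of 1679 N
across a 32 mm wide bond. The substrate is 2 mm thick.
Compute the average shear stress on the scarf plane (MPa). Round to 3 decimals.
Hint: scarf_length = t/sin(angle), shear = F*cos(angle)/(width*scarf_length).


scarf_length = 2 / sin(28 deg) = 4.2601 mm
cos(28 deg) = 0.882948
shear stress = 1679 * 0.882948 / (32 * 4.2601)
= 10.875 MPa

10.875


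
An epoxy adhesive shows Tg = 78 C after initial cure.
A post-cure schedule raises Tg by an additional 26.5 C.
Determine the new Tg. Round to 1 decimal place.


New Tg = 78 + 26.5
= 104.5 C

104.5


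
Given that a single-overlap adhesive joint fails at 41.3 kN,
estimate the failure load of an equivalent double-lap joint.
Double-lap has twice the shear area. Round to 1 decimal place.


Double-lap factor = 2
Expected load = 41.3 * 2 = 82.6 kN

82.6


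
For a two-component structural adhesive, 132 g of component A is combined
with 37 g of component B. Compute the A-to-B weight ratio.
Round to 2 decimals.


Weight ratio A:B = 132 / 37
= 3.57

3.57


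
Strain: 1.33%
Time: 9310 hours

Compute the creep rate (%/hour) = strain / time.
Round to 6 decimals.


Creep rate = 1.33 / 9310
= 0.000143 %/h

0.000143


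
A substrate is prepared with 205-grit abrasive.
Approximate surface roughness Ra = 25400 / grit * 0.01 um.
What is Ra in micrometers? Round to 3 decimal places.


Ra = 25400 / 205 * 0.01 = 1.239 um

1.239


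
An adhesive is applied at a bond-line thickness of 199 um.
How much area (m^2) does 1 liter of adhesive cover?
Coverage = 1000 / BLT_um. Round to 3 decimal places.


Coverage = 1000 / 199 = 5.025 m^2

5.025


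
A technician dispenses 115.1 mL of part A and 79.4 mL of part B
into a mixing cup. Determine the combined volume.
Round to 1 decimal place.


Combined volume = 115.1 + 79.4
= 194.5 mL

194.5


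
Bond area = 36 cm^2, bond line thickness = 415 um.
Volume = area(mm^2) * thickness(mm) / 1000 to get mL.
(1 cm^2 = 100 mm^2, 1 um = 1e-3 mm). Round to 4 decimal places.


area_mm2 = 36 * 100 = 3600
blt_mm = 415 * 1e-3 = 0.415
vol_mm3 = 3600 * 0.415 = 1494.0
vol_mL = 1494.0 / 1000 = 1.4940 mL

1.4940


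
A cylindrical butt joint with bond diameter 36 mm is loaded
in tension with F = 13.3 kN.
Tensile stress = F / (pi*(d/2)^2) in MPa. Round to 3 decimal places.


Area = pi * (36/2)^2 = 1017.8760 mm^2
Stress = 13.3*1000 / 1017.8760
= 13.066 MPa

13.066


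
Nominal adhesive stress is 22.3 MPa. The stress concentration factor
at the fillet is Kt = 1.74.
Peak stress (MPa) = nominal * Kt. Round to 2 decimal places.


Peak = 22.3 * 1.74 = 38.80 MPa

38.80


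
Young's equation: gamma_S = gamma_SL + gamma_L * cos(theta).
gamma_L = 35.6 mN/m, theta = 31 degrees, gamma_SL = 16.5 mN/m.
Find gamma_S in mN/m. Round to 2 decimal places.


cos(31 deg) = 0.857167
gamma_S = 16.5 + 35.6 * 0.857167
= 47.02 mN/m

47.02


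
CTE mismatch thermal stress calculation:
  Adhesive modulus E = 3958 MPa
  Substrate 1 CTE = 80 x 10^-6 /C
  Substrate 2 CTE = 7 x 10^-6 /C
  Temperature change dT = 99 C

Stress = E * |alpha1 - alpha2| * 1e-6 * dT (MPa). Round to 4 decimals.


delta_alpha = |80 - 7| = 73 x 10^-6/C
Stress = 3958 * 73e-6 * 99
= 28.6045 MPa

28.6045


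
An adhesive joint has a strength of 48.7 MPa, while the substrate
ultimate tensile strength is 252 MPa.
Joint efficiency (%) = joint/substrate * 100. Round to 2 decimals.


Efficiency = 48.7 / 252 * 100
= 19.33%

19.33


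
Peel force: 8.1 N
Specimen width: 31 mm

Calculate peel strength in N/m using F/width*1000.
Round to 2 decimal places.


Peel strength = 8.1 / 31 * 1000 = 261.29 N/m

261.29


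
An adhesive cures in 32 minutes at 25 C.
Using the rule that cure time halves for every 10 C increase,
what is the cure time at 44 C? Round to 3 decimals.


Factor = 2^((44 - 25) / 10) = 3.7321
Cure time = 32 / 3.7321
= 8.574 minutes

8.574


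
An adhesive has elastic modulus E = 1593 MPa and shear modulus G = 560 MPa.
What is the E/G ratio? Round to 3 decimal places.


E/G = 1593 / 560 = 2.845

2.845


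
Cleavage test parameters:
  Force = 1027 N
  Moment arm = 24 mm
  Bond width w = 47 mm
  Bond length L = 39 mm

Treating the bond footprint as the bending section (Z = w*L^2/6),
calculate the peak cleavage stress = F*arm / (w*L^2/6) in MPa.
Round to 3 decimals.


M = 1027 * 24 = 24648 N*mm
Z = 47 * 39^2 / 6 = 71487 / 6 mm^3
sigma = M / Z = 6 * 24648 / 71487 = 147888 / 71487
= 2.069 MPa

2.069


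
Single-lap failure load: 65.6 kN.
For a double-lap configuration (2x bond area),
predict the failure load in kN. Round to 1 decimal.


Failure load = 65.6 * 2 = 131.2 kN

131.2


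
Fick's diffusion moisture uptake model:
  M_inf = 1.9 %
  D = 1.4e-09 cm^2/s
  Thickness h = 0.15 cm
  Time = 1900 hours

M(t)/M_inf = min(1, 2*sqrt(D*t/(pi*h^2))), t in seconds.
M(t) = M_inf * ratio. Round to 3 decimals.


t_sec = 1900 * 3600 = 6840000
ratio = 2*sqrt(1.4e-09*6840000/(pi*0.15^2))
= min(1, 0.736132)
= 0.736132
M(t) = 1.9 * 0.736132 = 1.399 %

1.399


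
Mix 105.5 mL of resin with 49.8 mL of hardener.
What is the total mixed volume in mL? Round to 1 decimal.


Total = 105.5 + 49.8 = 155.3 mL

155.3


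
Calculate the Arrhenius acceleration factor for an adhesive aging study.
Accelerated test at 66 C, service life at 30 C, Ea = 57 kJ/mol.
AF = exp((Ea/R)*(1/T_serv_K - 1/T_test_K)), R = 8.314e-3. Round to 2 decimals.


T_test = 339.15 K, T_serv = 303.15 K
Ea/R = 57 / 0.008314 = 6855.91
AF = exp(6855.91 * (1/303.15 - 1/339.15))
= 11.03

11.03


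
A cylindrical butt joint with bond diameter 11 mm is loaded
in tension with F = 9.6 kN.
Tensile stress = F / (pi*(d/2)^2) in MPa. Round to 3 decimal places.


Area = pi * (11/2)^2 = 95.0332 mm^2
Stress = 9.6*1000 / 95.0332
= 101.017 MPa

101.017


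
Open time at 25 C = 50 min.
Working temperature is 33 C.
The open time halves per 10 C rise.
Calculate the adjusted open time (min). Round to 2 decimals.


factor = 2^((33 - 25) / 10) = 1.7411
ot = 50 / 1.7411 = 28.72 min

28.72


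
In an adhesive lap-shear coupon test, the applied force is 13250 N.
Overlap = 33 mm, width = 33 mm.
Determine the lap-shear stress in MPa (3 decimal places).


stress = F / (overlap * width)
= 13250 / (33 * 33)
= 12.167 MPa

12.167


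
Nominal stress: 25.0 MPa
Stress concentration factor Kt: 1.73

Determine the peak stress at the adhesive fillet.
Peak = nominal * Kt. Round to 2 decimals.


Peak stress = 25.0 * 1.73
= 43.25 MPa

43.25


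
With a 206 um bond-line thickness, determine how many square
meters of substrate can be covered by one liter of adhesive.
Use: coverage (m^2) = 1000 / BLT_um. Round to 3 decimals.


Coverage = 1000 / 206 = 4.854 m^2

4.854


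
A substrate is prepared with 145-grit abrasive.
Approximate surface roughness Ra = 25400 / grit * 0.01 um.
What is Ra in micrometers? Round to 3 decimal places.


Ra = 25400 / 145 * 0.01 = 1.752 um

1.752


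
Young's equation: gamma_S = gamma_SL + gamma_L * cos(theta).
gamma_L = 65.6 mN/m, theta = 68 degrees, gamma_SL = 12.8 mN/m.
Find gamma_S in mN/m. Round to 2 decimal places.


cos(68 deg) = 0.374607
gamma_S = 12.8 + 65.6 * 0.374607
= 37.37 mN/m

37.37


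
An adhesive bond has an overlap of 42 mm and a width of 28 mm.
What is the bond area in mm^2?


Bond area = overlap * width
= 42 * 28
= 1176 mm^2

1176


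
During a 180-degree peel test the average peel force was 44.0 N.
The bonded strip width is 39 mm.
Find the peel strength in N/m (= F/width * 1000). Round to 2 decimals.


Peel strength = F/width * 1000
= 44.0 / 39 * 1000
= 1128.21 N/m

1128.21


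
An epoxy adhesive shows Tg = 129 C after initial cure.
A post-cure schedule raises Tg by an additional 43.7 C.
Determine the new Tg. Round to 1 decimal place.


New Tg = 129 + 43.7
= 172.7 C

172.7


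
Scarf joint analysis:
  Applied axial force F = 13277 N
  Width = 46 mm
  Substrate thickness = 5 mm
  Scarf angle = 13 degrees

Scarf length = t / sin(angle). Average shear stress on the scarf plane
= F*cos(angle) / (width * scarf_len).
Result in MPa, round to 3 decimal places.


Scarf length = 5 / sin(13 deg) = 22.2271 mm
cos(13 deg) = 0.974370
Shear = 13277 * 0.974370 / (46 * 22.2271)
= 12.653 MPa

12.653


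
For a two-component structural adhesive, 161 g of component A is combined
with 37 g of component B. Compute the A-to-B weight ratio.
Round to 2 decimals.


Weight ratio A:B = 161 / 37
= 4.35

4.35


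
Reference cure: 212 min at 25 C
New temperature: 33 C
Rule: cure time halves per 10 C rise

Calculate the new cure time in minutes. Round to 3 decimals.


factor = 2^((33-25)/10) = 1.7411
t_new = 212 / 1.7411 = 121.762 min

121.762


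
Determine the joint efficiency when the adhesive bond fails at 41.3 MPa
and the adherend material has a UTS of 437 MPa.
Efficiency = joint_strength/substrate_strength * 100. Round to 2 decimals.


Joint efficiency = 41.3 / 437 * 100
= 9.45%

9.45


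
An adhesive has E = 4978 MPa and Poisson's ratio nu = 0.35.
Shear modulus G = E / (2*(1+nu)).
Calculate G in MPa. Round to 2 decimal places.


G = 4978 / (2*(1+0.35))
= 4978 / 2.70
= 1843.70 MPa

1843.70


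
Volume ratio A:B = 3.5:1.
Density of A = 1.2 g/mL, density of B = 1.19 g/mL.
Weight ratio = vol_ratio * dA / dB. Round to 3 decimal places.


Wt ratio = 3.5 * 1.2 / 1.19
= 3.529

3.529


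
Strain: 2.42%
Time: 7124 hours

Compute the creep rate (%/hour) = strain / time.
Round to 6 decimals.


Creep rate = 2.42 / 7124
= 0.000340 %/h

0.000340


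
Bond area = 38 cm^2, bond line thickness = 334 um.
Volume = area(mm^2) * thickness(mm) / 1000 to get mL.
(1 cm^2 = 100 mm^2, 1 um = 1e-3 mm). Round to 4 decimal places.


area_mm2 = 38 * 100 = 3800
blt_mm = 334 * 1e-3 = 0.334
vol_mm3 = 3800 * 0.334 = 1269.2
vol_mL = 1269.2 / 1000 = 1.2692 mL

1.2692


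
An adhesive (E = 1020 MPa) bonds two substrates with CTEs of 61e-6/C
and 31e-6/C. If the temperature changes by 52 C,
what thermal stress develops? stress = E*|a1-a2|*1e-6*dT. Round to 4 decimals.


Stress = 1020 * |61 - 31| * 1e-6 * 52
= 1.5912 MPa

1.5912


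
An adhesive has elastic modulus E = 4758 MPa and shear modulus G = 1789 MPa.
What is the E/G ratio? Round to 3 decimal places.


E/G = 4758 / 1789 = 2.660

2.660


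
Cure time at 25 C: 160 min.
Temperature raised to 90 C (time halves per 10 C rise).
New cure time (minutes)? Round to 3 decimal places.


Acceleration factor = 2^(65/10) = 90.5097
New time = 160 / 90.5097 = 1.768 min

1.768


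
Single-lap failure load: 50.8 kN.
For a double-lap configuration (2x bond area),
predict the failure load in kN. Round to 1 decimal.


Failure load = 50.8 * 2 = 101.6 kN

101.6


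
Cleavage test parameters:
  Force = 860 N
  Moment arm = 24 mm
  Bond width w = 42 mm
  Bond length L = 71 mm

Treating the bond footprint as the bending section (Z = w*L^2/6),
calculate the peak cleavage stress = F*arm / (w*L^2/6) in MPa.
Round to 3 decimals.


M = 860 * 24 = 20640 N*mm
Z = 42 * 71^2 / 6 = 211722 / 6 mm^3
sigma = M / Z = 6 * 20640 / 211722 = 123840 / 211722
= 0.585 MPa

0.585


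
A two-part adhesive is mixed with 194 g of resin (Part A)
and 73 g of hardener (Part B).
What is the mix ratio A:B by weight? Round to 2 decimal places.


Mix ratio = mass_A / mass_B
= 194 / 73
= 2.66

2.66


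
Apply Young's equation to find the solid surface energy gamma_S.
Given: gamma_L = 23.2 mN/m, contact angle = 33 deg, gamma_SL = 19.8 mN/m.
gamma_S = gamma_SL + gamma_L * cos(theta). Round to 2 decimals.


theta_rad = 33 * pi/180 = 0.575959
gamma_S = 19.8 + 23.2 * cos(0.575959)
= 39.26 mN/m

39.26


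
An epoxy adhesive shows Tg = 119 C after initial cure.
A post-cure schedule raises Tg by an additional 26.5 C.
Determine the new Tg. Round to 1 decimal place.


New Tg = 119 + 26.5
= 145.5 C

145.5


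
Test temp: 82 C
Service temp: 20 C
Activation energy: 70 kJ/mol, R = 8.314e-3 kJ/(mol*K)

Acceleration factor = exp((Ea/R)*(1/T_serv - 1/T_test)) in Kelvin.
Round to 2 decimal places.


AF = exp((70/0.008314)*(1/293.15 - 1/355.15))
= 150.49

150.49


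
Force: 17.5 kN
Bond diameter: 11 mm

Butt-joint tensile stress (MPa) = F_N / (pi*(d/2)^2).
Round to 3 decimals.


F_N = 17.5 * 1000 = 17500.0 N
A = pi*(5.5)^2 = 95.0332 mm^2
stress = 17500.0 / 95.0332 = 184.146 MPa

184.146


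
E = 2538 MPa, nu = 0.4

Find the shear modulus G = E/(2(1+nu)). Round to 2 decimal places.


G = 2538 / (2 * 1.40)
= 906.43 MPa

906.43


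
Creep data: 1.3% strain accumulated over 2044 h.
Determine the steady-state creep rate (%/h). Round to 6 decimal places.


Rate = 1.3 / 2044 = 0.000636 %/h

0.000636


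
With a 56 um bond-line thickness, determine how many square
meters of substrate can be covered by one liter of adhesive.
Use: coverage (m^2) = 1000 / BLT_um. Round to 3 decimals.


Coverage = 1000 / 56 = 17.857 m^2

17.857


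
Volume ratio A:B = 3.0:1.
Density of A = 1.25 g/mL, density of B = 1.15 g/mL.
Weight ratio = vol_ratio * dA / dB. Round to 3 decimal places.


Wt ratio = 3.0 * 1.25 / 1.15
= 3.261

3.261


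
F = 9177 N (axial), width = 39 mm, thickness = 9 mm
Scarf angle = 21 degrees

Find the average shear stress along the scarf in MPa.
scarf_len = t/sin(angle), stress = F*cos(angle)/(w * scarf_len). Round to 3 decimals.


scarf_len = 9/sin(21 deg) = 25.1139
cos(21 deg) = 0.933580
stress = 9177*0.933580/(39*25.1139) = 8.747 MPa

8.747


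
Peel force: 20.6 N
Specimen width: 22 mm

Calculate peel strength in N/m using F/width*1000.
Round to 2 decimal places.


Peel strength = 20.6 / 22 * 1000 = 936.36 N/m

936.36


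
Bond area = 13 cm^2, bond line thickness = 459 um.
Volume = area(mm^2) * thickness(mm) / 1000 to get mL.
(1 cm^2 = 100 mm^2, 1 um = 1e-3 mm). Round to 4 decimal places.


area_mm2 = 13 * 100 = 1300
blt_mm = 459 * 1e-3 = 0.459
vol_mm3 = 1300 * 0.459 = 596.7
vol_mL = 596.7 / 1000 = 0.5967 mL

0.5967


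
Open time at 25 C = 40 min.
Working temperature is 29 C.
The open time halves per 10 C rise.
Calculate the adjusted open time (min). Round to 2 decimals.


factor = 2^((29 - 25) / 10) = 1.3195
ot = 40 / 1.3195 = 30.31 min

30.31


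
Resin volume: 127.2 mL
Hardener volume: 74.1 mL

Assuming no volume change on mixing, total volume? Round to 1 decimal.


V_total = 127.2 + 74.1 = 201.3 mL

201.3


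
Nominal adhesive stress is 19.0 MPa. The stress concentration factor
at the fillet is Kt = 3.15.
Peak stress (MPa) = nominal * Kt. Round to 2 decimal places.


Peak = 19.0 * 3.15 = 59.85 MPa

59.85


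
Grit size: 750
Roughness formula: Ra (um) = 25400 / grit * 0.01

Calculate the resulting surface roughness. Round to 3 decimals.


Ra = 25400 / 750 * 0.01
= 0.339 um

0.339


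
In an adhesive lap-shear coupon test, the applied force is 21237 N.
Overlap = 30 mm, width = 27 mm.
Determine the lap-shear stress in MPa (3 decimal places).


stress = F / (overlap * width)
= 21237 / (30 * 27)
= 26.219 MPa

26.219


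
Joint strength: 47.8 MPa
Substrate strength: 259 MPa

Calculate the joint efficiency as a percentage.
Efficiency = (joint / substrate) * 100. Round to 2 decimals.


Efficiency = (47.8 / 259) * 100 = 18.46%

18.46


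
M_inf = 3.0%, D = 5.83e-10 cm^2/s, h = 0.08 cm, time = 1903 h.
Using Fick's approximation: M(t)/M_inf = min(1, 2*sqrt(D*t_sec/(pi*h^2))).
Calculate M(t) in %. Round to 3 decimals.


t = 6850800 s
ratio = min(1, 2*sqrt(5.83e-10*6850800/(pi*0.0064)))
= 0.891395
M(t) = 3.0 * 0.891395 = 2.674%

2.674


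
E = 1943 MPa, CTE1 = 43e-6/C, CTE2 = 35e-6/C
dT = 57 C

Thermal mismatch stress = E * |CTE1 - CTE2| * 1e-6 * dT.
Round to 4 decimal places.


= 1943 * 8e-6 * 57
= 0.8860 MPa

0.8860


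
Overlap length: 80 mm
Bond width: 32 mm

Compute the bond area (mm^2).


Bond area = 80 * 32 = 2560 mm^2

2560


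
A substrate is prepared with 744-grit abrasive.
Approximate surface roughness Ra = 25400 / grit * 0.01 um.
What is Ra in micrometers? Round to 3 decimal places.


Ra = 25400 / 744 * 0.01 = 0.341 um

0.341


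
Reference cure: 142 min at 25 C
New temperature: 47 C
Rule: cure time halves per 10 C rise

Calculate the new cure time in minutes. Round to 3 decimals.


factor = 2^((47-25)/10) = 4.5948
t_new = 142 / 4.5948 = 30.905 min

30.905


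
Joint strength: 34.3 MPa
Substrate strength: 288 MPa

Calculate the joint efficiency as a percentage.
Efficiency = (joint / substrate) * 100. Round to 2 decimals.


Efficiency = (34.3 / 288) * 100 = 11.91%

11.91


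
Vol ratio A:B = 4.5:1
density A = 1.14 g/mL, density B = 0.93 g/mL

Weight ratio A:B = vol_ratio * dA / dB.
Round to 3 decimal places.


Weight ratio = 4.5 * 1.14 / 0.93
= 5.516

5.516


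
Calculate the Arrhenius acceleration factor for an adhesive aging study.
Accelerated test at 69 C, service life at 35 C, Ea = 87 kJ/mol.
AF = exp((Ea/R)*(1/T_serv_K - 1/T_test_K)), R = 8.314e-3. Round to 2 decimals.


T_test = 342.15 K, T_serv = 308.15 K
Ea/R = 87 / 0.008314 = 10464.28
AF = exp(10464.28 * (1/308.15 - 1/342.15))
= 29.21

29.21
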